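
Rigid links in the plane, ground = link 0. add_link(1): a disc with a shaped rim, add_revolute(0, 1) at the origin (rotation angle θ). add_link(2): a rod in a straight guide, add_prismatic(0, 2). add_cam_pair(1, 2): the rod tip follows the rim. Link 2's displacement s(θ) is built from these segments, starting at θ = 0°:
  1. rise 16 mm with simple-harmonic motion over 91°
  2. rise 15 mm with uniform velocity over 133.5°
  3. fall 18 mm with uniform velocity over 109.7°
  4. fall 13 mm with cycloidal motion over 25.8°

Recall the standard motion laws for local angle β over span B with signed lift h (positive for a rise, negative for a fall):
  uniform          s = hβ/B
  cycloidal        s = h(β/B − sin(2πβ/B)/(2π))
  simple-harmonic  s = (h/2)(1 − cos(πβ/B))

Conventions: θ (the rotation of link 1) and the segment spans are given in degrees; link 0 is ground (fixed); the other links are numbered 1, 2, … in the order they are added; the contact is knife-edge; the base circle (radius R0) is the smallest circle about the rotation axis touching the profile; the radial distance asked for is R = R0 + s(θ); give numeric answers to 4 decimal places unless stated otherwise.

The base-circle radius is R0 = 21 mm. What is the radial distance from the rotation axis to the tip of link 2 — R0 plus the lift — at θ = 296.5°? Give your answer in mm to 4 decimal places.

segment 1 (0° to 91°, simple-harmonic, h = 16) is passed completely: s = 0.0000 + (16) = 16.0000
segment 2 (91° to 224.5°, uniform, h = 15) is passed completely: s = 16.0000 + (15) = 31.0000
θ = 296.5° falls in segment 3 (224.5° to 334.2°, uniform, h = -18): β = 296.5 − 224.5 = 72°, B = 109.7°; Δs = -18·72/109.7 = -11.8140; s = 31.0000 − 11.8140 = 19.1860
R = R0 + s = 21 + 19.1860 = 40.1860

40.1860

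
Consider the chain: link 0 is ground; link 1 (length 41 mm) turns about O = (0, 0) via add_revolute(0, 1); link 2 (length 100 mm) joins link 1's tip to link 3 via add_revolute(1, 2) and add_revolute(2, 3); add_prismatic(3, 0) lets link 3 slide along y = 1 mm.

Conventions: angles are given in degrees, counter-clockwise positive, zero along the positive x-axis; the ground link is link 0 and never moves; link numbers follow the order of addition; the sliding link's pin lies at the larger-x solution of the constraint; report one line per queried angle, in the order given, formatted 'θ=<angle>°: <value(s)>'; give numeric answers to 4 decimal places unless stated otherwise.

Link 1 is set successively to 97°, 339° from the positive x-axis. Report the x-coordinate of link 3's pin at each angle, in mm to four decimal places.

geometry: r = 41 mm, L = 100 mm, e = 1 mm
θ=97°: crank pin P = (r cos θ, r sin θ) = (-4.996643, 40.694392)
θ=97°: h = r sin θ − e = 40.694392 − 1 = 39.694392
θ=97°: x = r cos θ + √(L² − h²) = -4.996643 + 91.784286 = 86.787643
θ=339°: crank pin P = (r cos θ, r sin θ) = (38.276797, -14.693086)
θ=339°: h = r sin θ − e = -14.693086 − 1 = -15.693086
θ=339°: x = r cos θ + √(L² − h²) = 38.276797 + 98.760959 = 137.037757

θ=97°: 86.7876
θ=339°: 137.0378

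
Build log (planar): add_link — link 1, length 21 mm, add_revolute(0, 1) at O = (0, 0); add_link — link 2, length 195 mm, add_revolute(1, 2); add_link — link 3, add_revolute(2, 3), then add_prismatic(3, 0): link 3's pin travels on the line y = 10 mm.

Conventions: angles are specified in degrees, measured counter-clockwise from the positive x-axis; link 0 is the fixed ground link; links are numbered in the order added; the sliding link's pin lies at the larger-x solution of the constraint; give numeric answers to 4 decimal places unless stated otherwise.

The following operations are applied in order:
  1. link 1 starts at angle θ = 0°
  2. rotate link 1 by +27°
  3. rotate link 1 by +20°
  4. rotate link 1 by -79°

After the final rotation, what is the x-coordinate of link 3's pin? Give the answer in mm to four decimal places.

geometry: r = 21 mm, L = 195 mm, e = 10 mm; θ starts at 0°
rotate link 1 by +27°: θ ← 0° +27° = 27°
rotate link 1 by +20°: θ ← 27° +20° = 47°
rotate link 1 by -79°: θ ← 47° -79° = -32°
crank pin P = (r cos θ, r sin θ) = (17.809010, -11.128305)
h = r sin θ − e = -11.128305 − 10 = -21.128305
x = r cos θ + √(L² − h²) = 17.809010 + 193.851992 = 211.661002

211.6610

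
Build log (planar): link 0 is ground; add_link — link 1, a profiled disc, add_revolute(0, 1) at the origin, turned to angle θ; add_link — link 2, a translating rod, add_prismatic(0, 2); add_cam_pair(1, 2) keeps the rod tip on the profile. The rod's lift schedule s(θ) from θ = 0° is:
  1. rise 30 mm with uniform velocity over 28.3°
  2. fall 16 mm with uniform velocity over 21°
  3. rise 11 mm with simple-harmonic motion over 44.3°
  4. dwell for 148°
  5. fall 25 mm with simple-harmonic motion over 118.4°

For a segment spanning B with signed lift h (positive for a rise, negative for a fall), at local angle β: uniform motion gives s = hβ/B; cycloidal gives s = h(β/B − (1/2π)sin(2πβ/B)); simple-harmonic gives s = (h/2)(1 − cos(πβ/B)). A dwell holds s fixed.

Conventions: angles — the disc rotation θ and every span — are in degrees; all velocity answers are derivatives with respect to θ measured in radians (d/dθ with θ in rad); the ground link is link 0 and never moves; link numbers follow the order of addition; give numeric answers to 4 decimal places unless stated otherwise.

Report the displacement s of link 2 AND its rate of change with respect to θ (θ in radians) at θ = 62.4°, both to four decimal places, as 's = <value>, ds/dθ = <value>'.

seg 1 [0°–28.3°] uniform, h=30: full span → s += 30 → s = 30.0000
seg 2 [28.3°–49.3°] uniform, h=-16: full span → s += -16 → s = 14.0000
seg 3 [49.3°–93.6°] simple-harmonic, h=11: θ=62.4° here. β=13.1, B=44.3. 11/2·(1 − cos(π·0.2957)) = 2.2075 → s = 16.2075
velocity in seg [49.3°–93.6°] (simple-harmonic), θ in radians: β = 13.1° = 0.2286 rad, B = 44.3° = 0.7732 rad; ds/dθ = (πh/(2B)) sin(πβ/B) = (π·11/(2·0.7732)) sin(π·0.2957) = 17.900986 mm/rad

s = 16.2075, ds/dθ = 17.9010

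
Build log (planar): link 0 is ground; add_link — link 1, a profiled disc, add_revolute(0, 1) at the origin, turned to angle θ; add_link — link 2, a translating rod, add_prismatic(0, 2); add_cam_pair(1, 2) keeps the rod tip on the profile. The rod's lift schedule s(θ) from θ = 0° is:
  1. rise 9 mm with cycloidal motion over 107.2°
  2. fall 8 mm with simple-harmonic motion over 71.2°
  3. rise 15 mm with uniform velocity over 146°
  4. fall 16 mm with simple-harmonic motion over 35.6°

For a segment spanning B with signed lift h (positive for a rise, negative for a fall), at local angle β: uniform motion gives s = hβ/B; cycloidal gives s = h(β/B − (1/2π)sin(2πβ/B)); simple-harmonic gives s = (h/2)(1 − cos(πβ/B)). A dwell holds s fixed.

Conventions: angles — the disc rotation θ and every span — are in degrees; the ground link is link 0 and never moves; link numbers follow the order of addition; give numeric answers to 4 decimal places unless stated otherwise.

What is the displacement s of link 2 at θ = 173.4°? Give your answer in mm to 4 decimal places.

seg 1 [0°–107.2°] cycloidal, h=9: full span → s += 9 → s = 9.0000
seg 2 [107.2°–178.4°] simple-harmonic, h=-8: θ=173.4° here. β=66.2, B=71.2. -8/2·(1 − cos(π·0.9298)) = -7.9031 → s = 1.0969

1.0969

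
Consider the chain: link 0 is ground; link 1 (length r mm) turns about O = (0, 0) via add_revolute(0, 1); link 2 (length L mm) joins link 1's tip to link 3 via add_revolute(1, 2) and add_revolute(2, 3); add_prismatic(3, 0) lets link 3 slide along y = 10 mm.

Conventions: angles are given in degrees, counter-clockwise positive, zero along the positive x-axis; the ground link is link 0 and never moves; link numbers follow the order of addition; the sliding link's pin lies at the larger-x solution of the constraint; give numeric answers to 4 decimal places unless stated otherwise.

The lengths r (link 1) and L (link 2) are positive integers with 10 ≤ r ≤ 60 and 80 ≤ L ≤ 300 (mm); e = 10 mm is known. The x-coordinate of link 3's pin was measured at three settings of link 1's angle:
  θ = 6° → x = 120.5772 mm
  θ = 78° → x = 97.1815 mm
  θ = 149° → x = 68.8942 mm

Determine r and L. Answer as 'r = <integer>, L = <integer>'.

constraint per measurement: (x − r cos θ)² + (r sin θ − e)² = L²
subtracting the θ₁ and θ₂ equations cancels the r² and L² terms:
r = (x₁² − x₂²) / (2[(x₁cos θ₁ + e sin θ₁) − (x₂cos θ₂ + e sin θ₂)]) = 28.0000 → r = 28
L² = (x₁ − r cos θ₁)² + (r sin θ₁ − e)² = 8648.9920 → L = 93.0000 → L = 93
check at θ₃=149°: x = 68.8942 (printed 68.8942) ✓

r = 28, L = 93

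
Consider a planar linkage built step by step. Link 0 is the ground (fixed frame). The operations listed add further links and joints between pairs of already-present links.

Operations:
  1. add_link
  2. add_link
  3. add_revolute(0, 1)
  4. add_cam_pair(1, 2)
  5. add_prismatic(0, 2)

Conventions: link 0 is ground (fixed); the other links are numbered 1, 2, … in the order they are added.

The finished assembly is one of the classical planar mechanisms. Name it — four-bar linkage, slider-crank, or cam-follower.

links: 3 (incl. ground); joints: 1 revolute, 1 prismatic, 1 higher (cam) pair, forming one closed loop
3 links, revolute + prismatic + higher pair in one loop → cam-follower

cam-follower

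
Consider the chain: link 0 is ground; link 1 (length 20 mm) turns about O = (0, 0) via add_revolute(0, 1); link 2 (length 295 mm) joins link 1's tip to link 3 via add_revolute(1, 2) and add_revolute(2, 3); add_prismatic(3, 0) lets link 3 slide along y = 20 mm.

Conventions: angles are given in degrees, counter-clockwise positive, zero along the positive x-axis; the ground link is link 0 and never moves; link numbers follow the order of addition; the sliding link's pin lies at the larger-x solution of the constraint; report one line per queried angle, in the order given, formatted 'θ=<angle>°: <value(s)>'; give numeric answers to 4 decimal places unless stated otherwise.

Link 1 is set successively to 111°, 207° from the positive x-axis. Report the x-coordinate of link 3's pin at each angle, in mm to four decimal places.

geometry: r = 20 mm, L = 295 mm, e = 20 mm
θ=111°: crank pin P = (r cos θ, r sin θ) = (-7.167359, 18.671609)
θ=111°: h = r sin θ − e = 18.671609 − 20 = -1.328391
θ=111°: x = r cos θ + √(L² − h²) = -7.167359 + 294.997009 = 287.829650
θ=207°: crank pin P = (r cos θ, r sin θ) = (-17.820130, -9.079810)
θ=207°: h = r sin θ − e = -9.079810 − 20 = -29.079810
θ=207°: x = r cos θ + √(L² − h²) = -17.820130 + 293.563221 = 275.743090

θ=111°: 287.8297
θ=207°: 275.7431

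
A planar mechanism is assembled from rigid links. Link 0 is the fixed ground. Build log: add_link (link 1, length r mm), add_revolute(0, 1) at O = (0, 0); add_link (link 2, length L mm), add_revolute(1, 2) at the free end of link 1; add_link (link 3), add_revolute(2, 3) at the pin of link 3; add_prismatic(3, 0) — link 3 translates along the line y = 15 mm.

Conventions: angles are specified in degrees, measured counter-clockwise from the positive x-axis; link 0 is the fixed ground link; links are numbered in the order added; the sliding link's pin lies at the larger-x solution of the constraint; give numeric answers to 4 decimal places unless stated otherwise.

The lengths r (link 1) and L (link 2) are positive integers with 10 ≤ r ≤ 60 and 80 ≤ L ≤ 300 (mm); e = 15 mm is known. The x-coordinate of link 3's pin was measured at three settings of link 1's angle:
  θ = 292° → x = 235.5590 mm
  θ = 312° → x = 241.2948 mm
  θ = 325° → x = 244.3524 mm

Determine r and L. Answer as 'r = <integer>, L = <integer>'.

constraint per measurement: (x − r cos θ)² + (r sin θ − e)² = L²
subtracting the θ₁ and θ₂ equations cancels the r² and L² terms:
r = (x₁² − x₂²) / (2[(x₁cos θ₁ + e sin θ₁) − (x₂cos θ₂ + e sin θ₂)]) = 17.9999 → r = 18
L² = (x₁ − r cos θ₁)² + (r sin θ₁ − e)² = 53361.0114 → L = 231.0000 → L = 231
check at θ₃=325°: x = 244.3524 (printed 244.3524) ✓

r = 18, L = 231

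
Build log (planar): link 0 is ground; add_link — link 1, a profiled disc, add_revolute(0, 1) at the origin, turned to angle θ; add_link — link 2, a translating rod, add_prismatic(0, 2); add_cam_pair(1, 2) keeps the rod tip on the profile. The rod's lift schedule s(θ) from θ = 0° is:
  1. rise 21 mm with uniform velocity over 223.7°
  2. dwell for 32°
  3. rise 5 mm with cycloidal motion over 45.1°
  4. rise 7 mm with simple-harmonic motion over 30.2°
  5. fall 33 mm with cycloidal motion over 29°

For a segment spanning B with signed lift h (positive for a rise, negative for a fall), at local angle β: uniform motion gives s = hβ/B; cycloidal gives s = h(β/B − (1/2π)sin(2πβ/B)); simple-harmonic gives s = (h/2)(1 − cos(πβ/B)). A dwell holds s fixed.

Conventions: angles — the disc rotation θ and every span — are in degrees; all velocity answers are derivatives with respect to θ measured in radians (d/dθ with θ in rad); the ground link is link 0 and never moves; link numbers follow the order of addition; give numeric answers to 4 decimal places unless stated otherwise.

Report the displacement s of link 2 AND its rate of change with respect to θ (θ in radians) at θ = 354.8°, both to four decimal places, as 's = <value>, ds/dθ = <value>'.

seg 1 [0°–223.7°] uniform, h=21: full span → s += 21 → s = 21.0000
seg 2 [223.7°–255.7°] dwell: s stays 21.0000
seg 3 [255.7°–300.8°] cycloidal, h=5: full span → s += 5 → s = 26.0000
seg 4 [300.8°–331°] simple-harmonic, h=7: full span → s += 7 → s = 33.0000
seg 5 [331°–360°] cycloidal, h=-33: θ=354.8° here. β=23.8, B=29. -33·(0.8207 − sin(2π·0.8207)/(2π)) = -31.8253 → s = 1.1747
velocity in seg [331°–360°] (cycloidal), θ in radians: β = 23.8° = 0.4154 rad, B = 29° = 0.5061 rad; ds/dθ = (h/B)(1 − cos(2πβ/B)) = ((-33)/0.5061)(1 − cos(2π·0.8207)) = -37.183041 mm/rad

s = 1.1747, ds/dθ = -37.1830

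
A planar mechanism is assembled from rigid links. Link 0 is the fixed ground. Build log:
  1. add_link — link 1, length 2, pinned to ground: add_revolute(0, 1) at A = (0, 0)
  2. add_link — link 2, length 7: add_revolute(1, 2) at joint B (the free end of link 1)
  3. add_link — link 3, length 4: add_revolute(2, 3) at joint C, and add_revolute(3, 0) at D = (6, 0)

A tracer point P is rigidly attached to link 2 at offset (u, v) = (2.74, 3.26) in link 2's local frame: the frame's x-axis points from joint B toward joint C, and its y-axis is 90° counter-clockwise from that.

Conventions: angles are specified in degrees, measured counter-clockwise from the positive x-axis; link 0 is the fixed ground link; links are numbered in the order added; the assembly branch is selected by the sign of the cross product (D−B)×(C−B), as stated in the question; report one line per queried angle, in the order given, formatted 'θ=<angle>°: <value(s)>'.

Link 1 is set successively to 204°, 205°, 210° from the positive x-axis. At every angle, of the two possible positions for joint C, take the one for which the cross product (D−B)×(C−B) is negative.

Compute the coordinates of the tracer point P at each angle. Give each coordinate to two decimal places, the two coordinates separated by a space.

A=(0,0), D=(6.00,0)
θ=204°: B = A + 2.00·(cos204°, sin204°) = (-1.8271, -0.8135)
θ=204°: |BD| = 7.8692
θ=204°: circle(B,7.00) ∩ circle(D,4.00): a=6.0314, h=3.5528
θ=204°:   candidates: C₊=(3.8047,3.3438) cross=27.958; C₋=(4.5393,-3.7237) cross=-27.958
θ=204°:   branch - wants cross < 0 → take C=(4.5393,-3.7237) (cross=-27.958)
θ=204°: ex = (C−B)/|BC| = (0.9095,-0.4158); ey = (0.4158,0.9095)
θ=204°: P = B + 2.74·ex + 3.26·ey = (2.0202,1.0123)
θ=205°: B = A + 2.00·(cos205°, sin205°) = (-1.8126, -0.8452)
θ=205°: |BD| = 7.8582
θ=205°: circle(B,7.00) ∩ circle(D,4.00): a=6.0288, h=3.5572
θ=205°:   candidates: C₊=(3.7986,3.3397) cross=27.953; C₋=(4.5638,-3.7333) cross=-27.953
θ=205°:   branch - wants cross < 0 → take C=(4.5638,-3.7333) (cross=-27.953)
θ=205°: ex = (C−B)/|BC| = (0.9109,-0.4126); ey = (0.4126,0.9109)
θ=205°: P = B + 2.74·ex + 3.26·ey = (2.0283,0.9939)
θ=210°: B = A + 2.00·(cos210°, sin210°) = (-1.7321, -1.0000)
θ=210°: |BD| = 7.7964
θ=210°: circle(B,7.00) ∩ circle(D,4.00): a=6.0146, h=3.5812
θ=210°:   candidates: C₊=(3.7735,3.3231) cross=27.921; C₋=(4.6922,-3.7802) cross=-27.921
θ=210°:   branch - wants cross < 0 → take C=(4.6922,-3.7802) (cross=-27.921)
θ=210°: ex = (C−B)/|BC| = (0.9177,-0.3972); ey = (0.3972,0.9177)
θ=210°: P = B + 2.74·ex + 3.26·ey = (2.0773,0.9036)

θ=204°: 2.02 1.01
θ=205°: 2.03 0.99
θ=210°: 2.08 0.90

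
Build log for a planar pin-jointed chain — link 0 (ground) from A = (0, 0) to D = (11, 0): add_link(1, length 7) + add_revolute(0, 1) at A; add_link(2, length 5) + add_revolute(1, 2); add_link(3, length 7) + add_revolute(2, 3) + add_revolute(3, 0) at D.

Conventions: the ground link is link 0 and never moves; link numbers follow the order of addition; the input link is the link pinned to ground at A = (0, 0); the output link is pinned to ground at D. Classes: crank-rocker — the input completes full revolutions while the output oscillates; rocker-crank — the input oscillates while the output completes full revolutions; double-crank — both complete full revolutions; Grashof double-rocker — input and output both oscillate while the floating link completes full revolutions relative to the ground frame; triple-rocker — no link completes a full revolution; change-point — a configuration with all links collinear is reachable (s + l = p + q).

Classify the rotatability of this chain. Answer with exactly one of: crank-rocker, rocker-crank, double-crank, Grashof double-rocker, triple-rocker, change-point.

lengths: ground=11, input=7, coupler=5, output=7
sorted: s=5 (shortest), l=11 (longest), p+q=14
s + l = 16 vs p + q = 14
s + l > p + q → non-Grashof → no link fully rotates → triple-rocker

triple-rocker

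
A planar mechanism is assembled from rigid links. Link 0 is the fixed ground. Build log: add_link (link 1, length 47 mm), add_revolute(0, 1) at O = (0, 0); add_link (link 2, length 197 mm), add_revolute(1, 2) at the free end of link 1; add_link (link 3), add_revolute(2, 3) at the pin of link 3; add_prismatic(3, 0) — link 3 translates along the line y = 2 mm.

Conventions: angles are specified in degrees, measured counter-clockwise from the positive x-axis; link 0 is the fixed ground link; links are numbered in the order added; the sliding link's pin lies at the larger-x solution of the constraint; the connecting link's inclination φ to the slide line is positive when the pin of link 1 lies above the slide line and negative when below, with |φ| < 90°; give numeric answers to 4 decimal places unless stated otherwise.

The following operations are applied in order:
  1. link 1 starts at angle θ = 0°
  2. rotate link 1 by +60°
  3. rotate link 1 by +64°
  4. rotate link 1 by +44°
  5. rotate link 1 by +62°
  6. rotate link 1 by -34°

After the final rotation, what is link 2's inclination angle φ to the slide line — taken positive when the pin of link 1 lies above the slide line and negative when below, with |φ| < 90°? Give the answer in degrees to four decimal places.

geometry: r = 47 mm, L = 197 mm, e = 2 mm; θ starts at 0°
rotate link 1 by +60°: θ ← 0° +60° = 60°
rotate link 1 by +64°: θ ← 60° +64° = 124°
rotate link 1 by +44°: θ ← 124° +44° = 168°
rotate link 1 by +62°: θ ← 168° +62° = 230°
rotate link 1 by -34°: θ ← 230° -34° = 196°
h = r sin θ − e = -12.954956 − 2 = -14.954956
sin φ = h / L = -14.954956 / 197 = -0.07591348
φ = arcsin(-0.07591348) = -4.353711°

-4.3537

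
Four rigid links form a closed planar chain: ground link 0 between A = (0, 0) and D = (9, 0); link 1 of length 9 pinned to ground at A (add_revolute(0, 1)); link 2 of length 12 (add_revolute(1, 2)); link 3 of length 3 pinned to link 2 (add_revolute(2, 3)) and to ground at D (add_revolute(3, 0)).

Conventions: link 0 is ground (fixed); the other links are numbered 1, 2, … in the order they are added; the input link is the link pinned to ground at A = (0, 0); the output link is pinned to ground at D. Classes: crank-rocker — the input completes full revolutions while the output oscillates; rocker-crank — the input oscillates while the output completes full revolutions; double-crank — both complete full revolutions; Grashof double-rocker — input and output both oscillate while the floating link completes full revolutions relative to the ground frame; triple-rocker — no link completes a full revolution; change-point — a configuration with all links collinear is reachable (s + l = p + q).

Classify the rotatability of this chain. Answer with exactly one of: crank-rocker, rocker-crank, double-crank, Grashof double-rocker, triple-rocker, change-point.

lengths: ground=9, input=9, coupler=12, output=3
sorted: s=3 (shortest), l=12 (longest), p+q=18
s + l = 15 vs p + q = 18
s + l < p + q (Grashof) with shortest = output link → rocker-crank

rocker-crank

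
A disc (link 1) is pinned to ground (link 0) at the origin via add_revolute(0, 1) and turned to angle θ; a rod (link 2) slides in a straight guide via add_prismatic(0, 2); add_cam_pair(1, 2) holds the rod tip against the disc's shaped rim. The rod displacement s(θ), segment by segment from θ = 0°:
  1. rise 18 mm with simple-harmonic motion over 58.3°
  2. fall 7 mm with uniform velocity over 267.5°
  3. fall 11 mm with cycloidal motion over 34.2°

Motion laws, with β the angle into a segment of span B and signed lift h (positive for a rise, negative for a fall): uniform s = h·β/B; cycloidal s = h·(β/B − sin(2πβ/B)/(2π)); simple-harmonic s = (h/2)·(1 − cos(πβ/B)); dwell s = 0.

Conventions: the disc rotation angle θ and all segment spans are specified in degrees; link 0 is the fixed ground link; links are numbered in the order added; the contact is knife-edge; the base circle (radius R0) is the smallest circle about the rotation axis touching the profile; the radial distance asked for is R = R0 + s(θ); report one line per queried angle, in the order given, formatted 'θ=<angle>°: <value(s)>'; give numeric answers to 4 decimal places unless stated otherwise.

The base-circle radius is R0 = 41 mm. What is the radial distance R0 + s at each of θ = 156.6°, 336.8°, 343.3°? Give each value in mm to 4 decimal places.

segment 1 (0° to 58.3°, simple-harmonic, h = 18) is passed completely: s = 0.0000 + (18) = 18.0000
θ = 156.6° falls in segment 2 (58.3° to 325.8°, uniform, h = -7): β = 156.6 − 58.3 = 98.3°, B = 267.5°; Δs = -7·98.3/267.5 = -2.5723; s = 18.0000 − 2.5723 = 15.4277
segment 2 (58.3° to 325.8°, uniform, h = -7) is passed completely: s = 18.0000 + (-7) = 11.0000
θ = 336.8° falls in segment 3 (325.8° to 360°, cycloidal, h = -11): β = 336.8 − 325.8 = 11°, B = 34.2°; Δs = -11·(0.3216 − sin(2π·0.3216)/(2π)) = -1.9617; s = 11.0000 − 1.9617 = 9.0383
θ = 343.3° falls in segment 3 (325.8° to 360°, cycloidal, h = -11): β = 343.3 − 325.8 = 17.5°, B = 34.2°; Δs = -11·(0.5117 − sin(2π·0.5117)/(2π)) = -5.7572; s = 11.0000 − 5.7572 = 5.2428
θ=156.6°: R = R0 + s = 41 + 15.4277 = 56.4277
θ=336.8°: R = R0 + s = 41 + 9.0383 = 50.0383
θ=343.3°: R = R0 + s = 41 + 5.2428 = 46.2428

θ=156.6°: 56.4277
θ=336.8°: 50.0383
θ=343.3°: 46.2428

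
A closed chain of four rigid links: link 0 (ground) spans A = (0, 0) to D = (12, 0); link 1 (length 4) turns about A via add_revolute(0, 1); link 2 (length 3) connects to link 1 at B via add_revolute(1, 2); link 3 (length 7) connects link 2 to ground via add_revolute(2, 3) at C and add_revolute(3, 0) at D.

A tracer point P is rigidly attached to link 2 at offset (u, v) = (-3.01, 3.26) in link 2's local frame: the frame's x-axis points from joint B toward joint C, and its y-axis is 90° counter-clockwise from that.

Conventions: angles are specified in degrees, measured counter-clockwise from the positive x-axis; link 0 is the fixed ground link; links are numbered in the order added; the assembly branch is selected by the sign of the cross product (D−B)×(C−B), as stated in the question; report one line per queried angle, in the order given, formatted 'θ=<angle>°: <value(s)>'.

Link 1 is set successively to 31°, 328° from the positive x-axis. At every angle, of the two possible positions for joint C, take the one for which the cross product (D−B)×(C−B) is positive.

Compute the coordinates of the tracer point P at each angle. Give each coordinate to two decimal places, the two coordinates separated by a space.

A=(0,0), D=(12.00,0)
θ=31°: B = A + 4.00·(cos31°, sin31°) = (3.4287, 2.0602)
θ=31°: |BD| = 8.8154
θ=31°: circle(B,3.00) ∩ circle(D,7.00): a=2.1390, h=2.1035
θ=31°:   candidates: C₊=(6.0000,3.6056) cross=18.543; C₋=(5.0168,-0.4850) cross=-18.543
θ=31°:   branch + wants cross > 0 → take C=(6.0000,3.6056) (cross=18.543)
θ=31°: ex = (C−B)/|BC| = (0.8571,0.5151); ey = (-0.5151,0.8571)
θ=31°: P = B + -3.01·ex + 3.26·ey = (-0.8306,3.3038)
θ=328°: B = A + 4.00·(cos328°, sin328°) = (3.3922, -2.1197)
θ=328°: |BD| = 8.8650
θ=328°: circle(B,3.00) ∩ circle(D,7.00): a=2.1764, h=2.0648
θ=328°:   candidates: C₊=(5.0118,0.4056) cross=18.304; C₋=(5.9992,-3.6042) cross=-18.304
θ=328°:   branch + wants cross > 0 → take C=(5.0118,0.4056) (cross=18.304)
θ=328°: ex = (C−B)/|BC| = (0.5399,0.8418); ey = (-0.8418,0.5399)
θ=328°: P = B + -3.01·ex + 3.26·ey = (-0.9769,-2.8934)

θ=31°: -0.83 3.30
θ=328°: -0.98 -2.89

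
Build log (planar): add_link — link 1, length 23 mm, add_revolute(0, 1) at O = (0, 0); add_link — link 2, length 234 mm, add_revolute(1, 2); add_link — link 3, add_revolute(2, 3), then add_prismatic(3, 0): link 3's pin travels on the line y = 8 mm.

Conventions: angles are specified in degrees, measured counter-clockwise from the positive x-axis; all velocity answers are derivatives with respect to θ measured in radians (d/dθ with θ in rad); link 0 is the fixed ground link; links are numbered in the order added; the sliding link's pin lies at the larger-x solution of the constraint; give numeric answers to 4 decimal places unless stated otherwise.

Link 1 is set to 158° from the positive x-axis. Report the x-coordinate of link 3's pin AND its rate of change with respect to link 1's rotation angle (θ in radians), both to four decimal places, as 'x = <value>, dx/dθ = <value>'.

geometry: r = 23 mm, L = 234 mm, e = 8 mm
crank pin P = (r cos θ, r sin θ) = (-21.325229, 8.615952)
h = r sin θ − e = 8.615952 − 8 = 0.615952
x = r cos θ + √(L² − h²) = -21.325229 + 233.999189 = 212.673961
dx/dθ = −r sin θ − h·r cos θ/√(L² − h²) (θ in radians; h = 0.615952) = -8.559818

x = 212.6740, dx/dθ = -8.5598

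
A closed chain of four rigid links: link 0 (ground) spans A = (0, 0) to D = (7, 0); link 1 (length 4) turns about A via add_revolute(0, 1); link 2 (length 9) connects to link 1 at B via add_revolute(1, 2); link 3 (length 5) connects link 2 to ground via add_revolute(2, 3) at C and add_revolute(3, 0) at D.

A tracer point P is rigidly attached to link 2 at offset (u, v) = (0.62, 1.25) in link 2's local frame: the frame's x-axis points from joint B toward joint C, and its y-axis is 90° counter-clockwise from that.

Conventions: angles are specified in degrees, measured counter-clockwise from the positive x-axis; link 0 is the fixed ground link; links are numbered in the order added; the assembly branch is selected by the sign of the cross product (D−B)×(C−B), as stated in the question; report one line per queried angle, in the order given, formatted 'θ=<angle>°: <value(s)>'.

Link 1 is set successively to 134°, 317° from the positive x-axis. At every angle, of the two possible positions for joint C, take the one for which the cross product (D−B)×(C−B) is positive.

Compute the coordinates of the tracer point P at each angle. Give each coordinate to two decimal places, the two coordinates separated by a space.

A=(0,0), D=(7.00,0)
θ=134°: B = A + 4.00·(cos134°, sin134°) = (-2.7786, 2.8774)
θ=134°: |BD| = 10.1932
θ=134°: circle(B,9.00) ∩ circle(D,5.00): a=7.8435, h=4.4135
θ=134°:   candidates: C₊=(5.9918,4.8973) cross=44.988; C₋=(3.5000,-3.5708) cross=-44.988
θ=134°:   branch + wants cross > 0 → take C=(5.9918,4.8973) (cross=44.988)
θ=134°: ex = (C−B)/|BC| = (0.9745,0.2244); ey = (-0.2244,0.9745)
θ=134°: P = B + 0.62·ex + 1.25·ey = (-2.4550,4.2346)
θ=317°: B = A + 4.00·(cos317°, sin317°) = (2.9254, -2.7280)
θ=317°: |BD| = 4.9035
θ=317°: circle(B,9.00) ∩ circle(D,5.00): a=8.1620, h=3.7924
θ=317°:   candidates: C₊=(7.5978,4.9641) cross=18.596; C₋=(11.8175,-1.3385) cross=-18.596
θ=317°:   branch + wants cross > 0 → take C=(7.5978,4.9641) (cross=18.596)
θ=317°: ex = (C−B)/|BC| = (0.5192,0.8547); ey = (-0.8547,0.5192)
θ=317°: P = B + 0.62·ex + 1.25·ey = (2.1789,-1.5491)

θ=134°: -2.45 4.23
θ=317°: 2.18 -1.55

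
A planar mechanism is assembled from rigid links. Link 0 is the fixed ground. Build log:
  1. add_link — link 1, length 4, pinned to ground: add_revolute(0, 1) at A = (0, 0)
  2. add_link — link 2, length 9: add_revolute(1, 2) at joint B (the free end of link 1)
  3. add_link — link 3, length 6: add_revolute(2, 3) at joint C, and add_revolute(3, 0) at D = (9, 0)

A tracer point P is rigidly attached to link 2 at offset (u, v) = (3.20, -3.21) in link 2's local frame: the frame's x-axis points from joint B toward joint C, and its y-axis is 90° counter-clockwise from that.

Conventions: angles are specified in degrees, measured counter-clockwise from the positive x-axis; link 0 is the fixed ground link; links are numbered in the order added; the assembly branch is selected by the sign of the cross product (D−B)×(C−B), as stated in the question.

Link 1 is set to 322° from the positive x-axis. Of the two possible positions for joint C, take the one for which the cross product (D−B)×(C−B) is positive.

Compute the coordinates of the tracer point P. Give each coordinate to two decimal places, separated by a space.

A=(0,0), D=(9.00,0)
B = A + 4.00·(cos322°, sin322°) = (3.1520, -2.4626)
|BD| = 6.3453
circle(B,9.00) ∩ circle(D,6.00): a=6.7186, h=5.9884
  candidates: C₊=(7.0199,5.6638) cross=37.998; C₋=(11.6681,-5.3741) cross=-37.998
  branch + wants cross > 0 → take C=(7.0199,5.6638) (cross=37.998)
ex = (C−B)/|BC| = (0.4298,0.9029); ey = (-0.9029,0.4298)
P = B + 3.20·ex + -3.21·ey = (7.4257,-0.9528)

7.43 -0.95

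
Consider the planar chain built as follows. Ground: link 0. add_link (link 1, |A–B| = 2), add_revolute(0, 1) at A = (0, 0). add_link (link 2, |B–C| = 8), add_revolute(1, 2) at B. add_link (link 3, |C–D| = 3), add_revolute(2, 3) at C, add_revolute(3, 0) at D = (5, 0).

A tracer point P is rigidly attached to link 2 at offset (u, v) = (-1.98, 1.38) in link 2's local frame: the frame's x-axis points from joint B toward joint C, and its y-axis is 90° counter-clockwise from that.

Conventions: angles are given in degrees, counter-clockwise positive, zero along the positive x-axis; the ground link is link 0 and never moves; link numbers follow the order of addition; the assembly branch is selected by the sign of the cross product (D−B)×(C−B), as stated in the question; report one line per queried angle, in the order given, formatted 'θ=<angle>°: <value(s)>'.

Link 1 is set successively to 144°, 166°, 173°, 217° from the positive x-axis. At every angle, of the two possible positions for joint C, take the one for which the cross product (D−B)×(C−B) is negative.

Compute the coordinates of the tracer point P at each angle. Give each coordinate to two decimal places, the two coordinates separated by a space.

A=(0,0), D=(5.00,0)
θ=144°: B = A + 2.00·(cos144°, sin144°) = (-1.6180, 1.1756)
θ=144°: |BD| = 6.7216
θ=144°: circle(B,8.00) ∩ circle(D,3.00): a=7.4521, h=2.9097
θ=144°:   candidates: C₊=(6.2281,2.7371) cross=19.558; C₋=(5.2103,-2.9926) cross=-19.558
θ=144°:   branch - wants cross < 0 → take C=(5.2103,-2.9926) (cross=-19.558)
θ=144°: ex = (C−B)/|BC| = (0.8535,-0.5210); ey = (0.5210,0.8535)
θ=144°: P = B + -1.98·ex + 1.38·ey = (-2.5890,3.3851)
θ=166°: B = A + 2.00·(cos166°, sin166°) = (-1.9406, 0.4838)
θ=166°: |BD| = 6.9574
θ=166°: circle(B,8.00) ∩ circle(D,3.00): a=7.4313, h=2.9623
θ=166°:   candidates: C₊=(5.6788,2.9222) cross=20.610; C₋=(5.2667,-2.9881) cross=-20.610
θ=166°:   branch - wants cross < 0 → take C=(5.2667,-2.9881) (cross=-20.610)
θ=166°: ex = (C−B)/|BC| = (0.9009,-0.4340); ey = (0.4340,0.9009)
θ=166°: P = B + -1.98·ex + 1.38·ey = (-3.1255,2.5864)
θ=173°: B = A + 2.00·(cos173°, sin173°) = (-1.9851, 0.2437)
θ=173°: |BD| = 6.9893
θ=173°: circle(B,8.00) ∩ circle(D,3.00): a=7.4292, h=2.9676
θ=173°:   candidates: C₊=(5.5431,2.9504) cross=20.741; C₋=(5.3361,-2.9811) cross=-20.741
θ=173°:   branch - wants cross < 0 → take C=(5.3361,-2.9811) (cross=-20.741)
θ=173°: ex = (C−B)/|BC| = (0.9152,-0.4031); ey = (0.4031,0.9152)
θ=173°: P = B + -1.98·ex + 1.38·ey = (-3.2408,2.3048)
θ=217°: B = A + 2.00·(cos217°, sin217°) = (-1.5973, -1.2036)
θ=217°: |BD| = 6.7062
θ=217°: circle(B,8.00) ∩ circle(D,3.00): a=7.4538, h=2.9054
θ=217°:   candidates: C₊=(5.2140,2.9924) cross=19.484; C₋=(6.2569,-2.7240) cross=-19.484
θ=217°:   branch - wants cross < 0 → take C=(6.2569,-2.7240) (cross=-19.484)
θ=217°: ex = (C−B)/|BC| = (0.9818,-0.1900); ey = (0.1900,0.9818)
θ=217°: P = B + -1.98·ex + 1.38·ey = (-3.2789,0.5275)

θ=144°: -2.59 3.39
θ=166°: -3.13 2.59
θ=173°: -3.24 2.30
θ=217°: -3.28 0.53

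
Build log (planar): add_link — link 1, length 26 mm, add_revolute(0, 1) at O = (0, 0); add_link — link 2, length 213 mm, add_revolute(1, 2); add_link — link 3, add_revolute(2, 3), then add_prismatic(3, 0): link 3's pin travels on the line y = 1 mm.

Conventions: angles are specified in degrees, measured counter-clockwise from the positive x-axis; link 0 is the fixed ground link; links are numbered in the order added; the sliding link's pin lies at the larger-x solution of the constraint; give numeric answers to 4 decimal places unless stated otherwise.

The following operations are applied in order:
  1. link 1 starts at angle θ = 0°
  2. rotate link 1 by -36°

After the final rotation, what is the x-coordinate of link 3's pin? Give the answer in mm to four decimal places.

geometry: r = 26 mm, L = 213 mm, e = 1 mm; θ starts at 0°
rotate link 1 by -36°: θ ← 0° -36° = -36°
crank pin P = (r cos θ, r sin θ) = (21.034442, -15.282417)
h = r sin θ − e = -15.282417 − 1 = -16.282417
x = r cos θ + √(L² − h²) = 21.034442 + 212.376748 = 233.411189

233.4112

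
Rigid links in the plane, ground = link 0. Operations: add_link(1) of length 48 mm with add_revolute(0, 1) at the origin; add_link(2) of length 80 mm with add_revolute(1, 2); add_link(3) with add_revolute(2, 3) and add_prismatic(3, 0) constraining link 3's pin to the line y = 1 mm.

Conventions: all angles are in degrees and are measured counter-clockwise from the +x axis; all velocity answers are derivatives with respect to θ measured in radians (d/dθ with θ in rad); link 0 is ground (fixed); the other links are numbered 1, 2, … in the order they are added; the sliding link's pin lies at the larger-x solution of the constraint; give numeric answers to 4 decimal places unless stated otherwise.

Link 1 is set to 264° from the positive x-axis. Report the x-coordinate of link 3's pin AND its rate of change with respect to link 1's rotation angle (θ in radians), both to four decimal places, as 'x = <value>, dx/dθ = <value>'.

geometry: r = 48 mm, L = 80 mm, e = 1 mm
crank pin P = (r cos θ, r sin θ) = (-5.017366, -47.737051)
h = r sin θ − e = -47.737051 − 1 = -48.737051
x = r cos θ + √(L² − h²) = -5.017366 + 63.440522 = 58.423156
dx/dθ = −r sin θ − h·r cos θ/√(L² − h²) (θ in radians; h = -48.737051) = 43.882549

x = 58.4232, dx/dθ = 43.8825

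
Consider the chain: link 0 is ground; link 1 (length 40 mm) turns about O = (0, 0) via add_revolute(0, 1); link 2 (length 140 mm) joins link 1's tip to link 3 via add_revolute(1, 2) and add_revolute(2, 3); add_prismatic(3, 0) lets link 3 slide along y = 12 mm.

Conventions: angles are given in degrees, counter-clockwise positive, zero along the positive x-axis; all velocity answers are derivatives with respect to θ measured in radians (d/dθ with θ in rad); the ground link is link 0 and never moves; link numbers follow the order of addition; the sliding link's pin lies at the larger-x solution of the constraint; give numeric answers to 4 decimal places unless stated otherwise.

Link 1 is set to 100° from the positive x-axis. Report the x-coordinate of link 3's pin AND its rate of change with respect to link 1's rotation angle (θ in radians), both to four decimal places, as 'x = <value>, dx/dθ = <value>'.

geometry: r = 40 mm, L = 140 mm, e = 12 mm
crank pin P = (r cos θ, r sin θ) = (-6.945927, 39.392310)
h = r sin θ − e = 39.392310 − 12 = 27.392310
x = r cos θ + √(L² − h²) = -6.945927 + 137.294069 = 130.348142
dx/dθ = −r sin θ − h·r cos θ/√(L² − h²) (θ in radians; h = 27.392310) = -38.006489

x = 130.3481, dx/dθ = -38.0065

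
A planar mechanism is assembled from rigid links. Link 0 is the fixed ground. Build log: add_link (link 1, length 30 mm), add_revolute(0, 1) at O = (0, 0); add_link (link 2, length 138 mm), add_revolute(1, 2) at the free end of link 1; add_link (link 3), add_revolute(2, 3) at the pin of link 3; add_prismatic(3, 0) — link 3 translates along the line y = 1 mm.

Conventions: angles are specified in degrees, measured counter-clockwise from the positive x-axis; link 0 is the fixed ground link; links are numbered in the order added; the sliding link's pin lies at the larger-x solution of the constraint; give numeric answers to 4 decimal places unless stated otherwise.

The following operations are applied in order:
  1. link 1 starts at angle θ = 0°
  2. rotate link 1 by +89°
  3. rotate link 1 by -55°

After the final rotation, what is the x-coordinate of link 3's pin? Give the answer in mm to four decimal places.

geometry: r = 30 mm, L = 138 mm, e = 1 mm; θ starts at 0°
rotate link 1 by +89°: θ ← 0° +89° = 89°
rotate link 1 by -55°: θ ← 89° -55° = 34°
crank pin P = (r cos θ, r sin θ) = (24.871127, 16.775787)
h = r sin θ − e = 16.775787 − 1 = 15.775787
x = r cos θ + √(L² − h²) = 24.871127 + 137.095312 = 161.966439

161.9664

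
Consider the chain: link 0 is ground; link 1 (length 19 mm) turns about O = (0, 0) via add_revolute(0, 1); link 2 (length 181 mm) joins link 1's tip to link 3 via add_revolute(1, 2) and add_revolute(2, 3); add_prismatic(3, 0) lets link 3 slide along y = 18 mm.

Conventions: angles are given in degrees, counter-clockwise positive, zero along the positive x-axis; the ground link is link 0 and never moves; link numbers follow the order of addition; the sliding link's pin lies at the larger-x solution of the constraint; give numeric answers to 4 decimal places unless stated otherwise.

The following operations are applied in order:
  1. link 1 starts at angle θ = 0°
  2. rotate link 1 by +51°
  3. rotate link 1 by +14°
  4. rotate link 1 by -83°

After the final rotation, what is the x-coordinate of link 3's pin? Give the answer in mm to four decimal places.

geometry: r = 19 mm, L = 181 mm, e = 18 mm; θ starts at 0°
rotate link 1 by +51°: θ ← 0° +51° = 51°
rotate link 1 by +14°: θ ← 51° +14° = 65°
rotate link 1 by -83°: θ ← 65° -83° = -18°
crank pin P = (r cos θ, r sin θ) = (18.070074, -5.871323)
h = r sin θ − e = -5.871323 − 18 = -23.871323
x = r cos θ + √(L² − h²) = 18.070074 + 179.418951 = 197.489025

197.4890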